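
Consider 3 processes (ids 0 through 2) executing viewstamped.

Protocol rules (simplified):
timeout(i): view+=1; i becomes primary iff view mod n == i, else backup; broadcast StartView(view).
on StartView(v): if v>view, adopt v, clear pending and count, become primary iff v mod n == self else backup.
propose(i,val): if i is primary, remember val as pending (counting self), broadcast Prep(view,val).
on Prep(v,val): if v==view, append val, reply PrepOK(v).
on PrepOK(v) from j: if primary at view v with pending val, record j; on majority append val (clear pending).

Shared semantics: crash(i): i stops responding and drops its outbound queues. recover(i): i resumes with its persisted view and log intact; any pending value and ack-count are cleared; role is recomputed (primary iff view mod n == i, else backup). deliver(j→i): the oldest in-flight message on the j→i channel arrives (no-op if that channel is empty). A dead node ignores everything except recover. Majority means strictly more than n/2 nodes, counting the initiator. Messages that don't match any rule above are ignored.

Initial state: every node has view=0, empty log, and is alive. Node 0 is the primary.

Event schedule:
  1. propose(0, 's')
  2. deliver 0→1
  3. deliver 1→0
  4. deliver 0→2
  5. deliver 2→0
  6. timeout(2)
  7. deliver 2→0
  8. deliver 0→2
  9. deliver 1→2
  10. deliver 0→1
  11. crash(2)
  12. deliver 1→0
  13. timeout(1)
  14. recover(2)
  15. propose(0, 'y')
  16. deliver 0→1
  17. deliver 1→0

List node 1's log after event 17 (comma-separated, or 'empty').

1. propose(0,'s'):  nop
2. deliver 0→1:  <1:back v0 s>
3. deliver 1→0:  <0:prim v0 s>
4. deliver 0→2:  <2:back v0 s>
5. deliver 2→0:  nop
6. timeout(2):  <2:back v1 s>
7. deliver 2→0:  <0:back v1 s>
8. deliver 0→2:  nop
9. deliver 1→2:  nop
10. deliver 0→1:  nop
11. crash(2):  <2:✗back v1 s>
12. deliver 1→0:  nop
13. timeout(1):  <1:prim v1 s>
14. recover(2):  <2:back v1 s>
15. propose(0,'y'):  nop
16. deliver 0→1:  nop
17. deliver 1→0:  nop

s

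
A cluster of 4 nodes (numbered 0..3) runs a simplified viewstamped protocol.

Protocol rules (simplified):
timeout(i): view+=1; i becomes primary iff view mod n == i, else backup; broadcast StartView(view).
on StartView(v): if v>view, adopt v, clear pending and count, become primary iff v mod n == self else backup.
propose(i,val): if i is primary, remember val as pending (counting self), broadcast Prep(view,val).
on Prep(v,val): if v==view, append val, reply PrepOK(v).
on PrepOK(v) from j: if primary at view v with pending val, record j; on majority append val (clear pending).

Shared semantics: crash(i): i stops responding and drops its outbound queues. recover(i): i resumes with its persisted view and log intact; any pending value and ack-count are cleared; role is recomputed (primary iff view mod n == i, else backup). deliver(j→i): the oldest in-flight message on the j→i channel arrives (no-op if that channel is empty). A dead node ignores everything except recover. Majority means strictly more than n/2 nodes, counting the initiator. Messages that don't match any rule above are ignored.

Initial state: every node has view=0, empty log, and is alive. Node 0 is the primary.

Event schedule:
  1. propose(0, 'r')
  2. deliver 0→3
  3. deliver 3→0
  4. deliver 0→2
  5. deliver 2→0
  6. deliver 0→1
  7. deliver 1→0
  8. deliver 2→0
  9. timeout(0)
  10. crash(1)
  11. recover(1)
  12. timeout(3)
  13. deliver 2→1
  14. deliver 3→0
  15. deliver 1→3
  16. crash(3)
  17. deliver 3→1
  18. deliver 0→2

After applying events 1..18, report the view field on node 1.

0

step 1 propose(0,'r'): —
step 2 deliver 0→3: 3={back,v=0,log=r}
step 3 deliver 3→0: —
step 4 deliver 0→2: 2={back,v=0,log=r}
step 5 deliver 2→0: 0={prim,v=0,log=r}
step 6 deliver 0→1: 1={back,v=0,log=r}
step 7 deliver 1→0: —
step 8 deliver 2→0: —
step 9 timeout(0): 0={back,v=1,log=r}
step 10 crash(1): 1={✗back,v=0,log=r}
step 11 recover(1): 1={back,v=0,log=r}
step 12 timeout(3): 3={back,v=1,log=r}
step 13 deliver 2→1: —
step 14 deliver 3→0: —
step 15 deliver 1→3: —
step 16 crash(3): 3={✗back,v=1,log=r}
step 17 deliver 3→1: —
step 18 deliver 0→2: 2={back,v=1,log=r}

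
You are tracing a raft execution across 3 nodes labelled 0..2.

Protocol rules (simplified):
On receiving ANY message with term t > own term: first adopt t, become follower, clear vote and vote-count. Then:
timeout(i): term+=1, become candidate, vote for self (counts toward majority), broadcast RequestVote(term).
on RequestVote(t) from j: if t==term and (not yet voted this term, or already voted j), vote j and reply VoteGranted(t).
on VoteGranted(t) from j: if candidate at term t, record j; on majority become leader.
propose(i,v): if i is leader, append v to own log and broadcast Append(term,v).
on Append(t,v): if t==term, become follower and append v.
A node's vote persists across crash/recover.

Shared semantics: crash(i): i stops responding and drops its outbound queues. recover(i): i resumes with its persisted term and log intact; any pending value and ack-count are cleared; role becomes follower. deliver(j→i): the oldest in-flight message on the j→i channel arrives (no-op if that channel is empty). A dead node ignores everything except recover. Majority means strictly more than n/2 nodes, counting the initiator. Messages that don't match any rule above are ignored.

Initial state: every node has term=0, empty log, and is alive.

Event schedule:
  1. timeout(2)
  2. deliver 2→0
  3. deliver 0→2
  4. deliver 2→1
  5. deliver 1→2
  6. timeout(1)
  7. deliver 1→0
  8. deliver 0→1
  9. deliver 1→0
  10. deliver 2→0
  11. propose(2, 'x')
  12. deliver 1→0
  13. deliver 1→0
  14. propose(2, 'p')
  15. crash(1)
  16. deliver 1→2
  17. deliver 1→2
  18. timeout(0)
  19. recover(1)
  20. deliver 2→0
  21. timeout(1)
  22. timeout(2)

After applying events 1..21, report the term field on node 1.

[1] timeout(2) → N2(cand t1 [-])
[2] deliver 2→0 → N0(foll t1 [-])
[3] deliver 0→2 → N2(lead t1 [-])
[4] deliver 2→1 → N1(foll t1 [-])
[5] deliver 1→2 → ∅
[6] timeout(1) → N1(cand t2 [-])
[7] deliver 1→0 → N0(foll t2 [-])
[8] deliver 0→1 → N1(lead t2 [-])
[9] deliver 1→0 → ∅
[10] deliver 2→0 → ∅
[11] propose(2,'x') → N2(lead t1 [x])
[12] deliver 1→0 → ∅
[13] deliver 1→0 → ∅
[14] propose(2,'p') → N2(lead t1 [x,p])
[15] crash(1) → N1(✗lead t2 [-])
[16] deliver 1→2 → ∅
[17] deliver 1→2 → ∅
[18] timeout(0) → N0(cand t3 [-])
[19] recover(1) → N1(foll t2 [-])
[20] deliver 2→0 → ∅
[21] timeout(1) → N1(cand t3 [-])

3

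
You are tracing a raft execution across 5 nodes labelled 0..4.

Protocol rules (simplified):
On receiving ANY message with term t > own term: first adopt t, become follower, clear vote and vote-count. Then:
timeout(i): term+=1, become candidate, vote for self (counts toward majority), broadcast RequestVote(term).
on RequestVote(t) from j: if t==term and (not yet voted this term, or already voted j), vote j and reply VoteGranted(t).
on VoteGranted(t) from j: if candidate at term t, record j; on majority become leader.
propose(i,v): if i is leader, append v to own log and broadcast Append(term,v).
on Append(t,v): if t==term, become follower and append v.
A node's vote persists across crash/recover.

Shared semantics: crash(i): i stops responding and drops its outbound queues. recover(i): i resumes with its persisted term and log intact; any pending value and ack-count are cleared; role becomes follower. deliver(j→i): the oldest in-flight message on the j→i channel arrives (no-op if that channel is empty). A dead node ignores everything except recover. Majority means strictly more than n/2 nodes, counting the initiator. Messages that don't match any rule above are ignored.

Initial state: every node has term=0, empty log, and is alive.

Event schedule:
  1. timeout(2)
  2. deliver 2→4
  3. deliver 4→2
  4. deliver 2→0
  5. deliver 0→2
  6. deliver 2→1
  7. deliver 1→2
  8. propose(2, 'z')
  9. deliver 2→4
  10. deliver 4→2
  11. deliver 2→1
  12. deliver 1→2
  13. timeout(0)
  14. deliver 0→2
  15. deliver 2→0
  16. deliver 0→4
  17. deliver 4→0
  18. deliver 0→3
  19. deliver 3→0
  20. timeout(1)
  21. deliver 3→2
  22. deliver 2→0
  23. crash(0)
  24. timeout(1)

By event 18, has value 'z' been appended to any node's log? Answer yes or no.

yes

e1 timeout(2): 2[cand,t=1,-]
e2 deliver 2→4: 4[foll,t=1,-]
e3 deliver 4→2: ·
e4 deliver 2→0: 0[foll,t=1,-]
e5 deliver 0→2: 2[lead,t=1,-]
e6 deliver 2→1: 1[foll,t=1,-]
e7 deliver 1→2: ·
e8 propose(2,'z'): 2[lead,t=1,z]
e9 deliver 2→4: 4[foll,t=1,z]
e10 deliver 4→2: ·
e11 deliver 2→1: 1[foll,t=1,z]
e12 deliver 1→2: ·
e13 timeout(0): 0[cand,t=2,-]
e14 deliver 0→2: 2[foll,t=2,z]
e15 deliver 2→0: ·
e16 deliver 0→4: 4[foll,t=2,z]
e17 deliver 4→0: ·
e18 deliver 0→3: 3[foll,t=2,-]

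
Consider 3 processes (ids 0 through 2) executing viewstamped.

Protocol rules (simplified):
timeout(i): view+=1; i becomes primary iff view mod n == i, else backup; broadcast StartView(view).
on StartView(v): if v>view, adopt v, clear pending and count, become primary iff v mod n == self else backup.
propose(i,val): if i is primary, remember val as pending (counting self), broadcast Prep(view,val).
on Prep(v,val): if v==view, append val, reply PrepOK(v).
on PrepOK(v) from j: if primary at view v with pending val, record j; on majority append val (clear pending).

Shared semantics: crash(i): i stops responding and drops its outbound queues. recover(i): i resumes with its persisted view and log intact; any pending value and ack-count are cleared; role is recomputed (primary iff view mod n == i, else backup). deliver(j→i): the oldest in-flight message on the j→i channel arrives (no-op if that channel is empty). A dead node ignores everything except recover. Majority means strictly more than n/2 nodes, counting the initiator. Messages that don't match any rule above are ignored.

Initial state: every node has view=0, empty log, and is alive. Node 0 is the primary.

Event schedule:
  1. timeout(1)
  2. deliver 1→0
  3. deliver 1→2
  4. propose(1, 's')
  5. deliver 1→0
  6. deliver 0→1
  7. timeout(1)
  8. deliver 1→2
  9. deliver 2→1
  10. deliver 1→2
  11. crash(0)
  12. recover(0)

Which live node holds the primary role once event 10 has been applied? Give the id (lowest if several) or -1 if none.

2

1. timeout(1):  <1:prim v1 ->
2. deliver 1→0:  <0:back v1 ->
3. deliver 1→2:  <2:back v1 ->
4. propose(1,'s'):  nop
5. deliver 1→0:  <0:back v1 s>
6. deliver 0→1:  <1:prim v1 s>
7. timeout(1):  <1:back v2 s>
8. deliver 1→2:  <2:back v1 s>
9. deliver 2→1:  nop
10. deliver 1→2:  <2:prim v2 s>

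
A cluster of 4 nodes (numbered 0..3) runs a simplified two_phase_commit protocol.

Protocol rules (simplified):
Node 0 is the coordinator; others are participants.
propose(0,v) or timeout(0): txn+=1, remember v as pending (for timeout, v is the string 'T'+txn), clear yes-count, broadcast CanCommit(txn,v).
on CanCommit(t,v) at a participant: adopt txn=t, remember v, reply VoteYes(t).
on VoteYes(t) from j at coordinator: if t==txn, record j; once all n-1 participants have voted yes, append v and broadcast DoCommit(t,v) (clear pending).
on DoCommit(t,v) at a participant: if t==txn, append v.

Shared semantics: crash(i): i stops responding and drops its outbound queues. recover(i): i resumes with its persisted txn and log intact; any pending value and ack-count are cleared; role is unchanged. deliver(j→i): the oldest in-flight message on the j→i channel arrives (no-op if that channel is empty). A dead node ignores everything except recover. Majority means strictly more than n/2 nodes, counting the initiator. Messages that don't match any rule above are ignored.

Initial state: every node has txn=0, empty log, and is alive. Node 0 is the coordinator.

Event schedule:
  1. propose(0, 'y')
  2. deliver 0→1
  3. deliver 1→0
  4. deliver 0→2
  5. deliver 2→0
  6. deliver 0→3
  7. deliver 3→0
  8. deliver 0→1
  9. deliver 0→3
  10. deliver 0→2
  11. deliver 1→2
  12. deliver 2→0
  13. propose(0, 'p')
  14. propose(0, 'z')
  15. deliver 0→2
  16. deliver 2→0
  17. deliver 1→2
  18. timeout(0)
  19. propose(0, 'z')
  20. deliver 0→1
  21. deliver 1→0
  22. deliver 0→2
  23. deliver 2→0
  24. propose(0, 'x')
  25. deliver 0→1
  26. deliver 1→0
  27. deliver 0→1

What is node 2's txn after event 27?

3

e1 propose(0,'y'): 0[coor,t=1,-]
e2 deliver 0→1: 1[part,t=1,-]
e3 deliver 1→0: ·
e4 deliver 0→2: 2[part,t=1,-]
e5 deliver 2→0: ·
e6 deliver 0→3: 3[part,t=1,-]
e7 deliver 3→0: 0[coor,t=1,y]
e8 deliver 0→1: 1[part,t=1,y]
e9 deliver 0→3: 3[part,t=1,y]
e10 deliver 0→2: 2[part,t=1,y]
e11 deliver 1→2: ·
e12 deliver 2→0: ·
e13 propose(0,'p'): 0[coor,t=2,y]
e14 propose(0,'z'): 0[coor,t=3,y]
e15 deliver 0→2: 2[part,t=2,y]
e16 deliver 2→0: ·
e17 deliver 1→2: ·
e18 timeout(0): 0[coor,t=4,y]
e19 propose(0,'z'): 0[coor,t=5,y]
e20 deliver 0→1: 1[part,t=2,y]
e21 deliver 1→0: ·
e22 deliver 0→2: 2[part,t=3,y]
e23 deliver 2→0: ·
e24 propose(0,'x'): 0[coor,t=6,y]
e25 deliver 0→1: 1[part,t=3,y]
e26 deliver 1→0: ·
e27 deliver 0→1: 1[part,t=4,y]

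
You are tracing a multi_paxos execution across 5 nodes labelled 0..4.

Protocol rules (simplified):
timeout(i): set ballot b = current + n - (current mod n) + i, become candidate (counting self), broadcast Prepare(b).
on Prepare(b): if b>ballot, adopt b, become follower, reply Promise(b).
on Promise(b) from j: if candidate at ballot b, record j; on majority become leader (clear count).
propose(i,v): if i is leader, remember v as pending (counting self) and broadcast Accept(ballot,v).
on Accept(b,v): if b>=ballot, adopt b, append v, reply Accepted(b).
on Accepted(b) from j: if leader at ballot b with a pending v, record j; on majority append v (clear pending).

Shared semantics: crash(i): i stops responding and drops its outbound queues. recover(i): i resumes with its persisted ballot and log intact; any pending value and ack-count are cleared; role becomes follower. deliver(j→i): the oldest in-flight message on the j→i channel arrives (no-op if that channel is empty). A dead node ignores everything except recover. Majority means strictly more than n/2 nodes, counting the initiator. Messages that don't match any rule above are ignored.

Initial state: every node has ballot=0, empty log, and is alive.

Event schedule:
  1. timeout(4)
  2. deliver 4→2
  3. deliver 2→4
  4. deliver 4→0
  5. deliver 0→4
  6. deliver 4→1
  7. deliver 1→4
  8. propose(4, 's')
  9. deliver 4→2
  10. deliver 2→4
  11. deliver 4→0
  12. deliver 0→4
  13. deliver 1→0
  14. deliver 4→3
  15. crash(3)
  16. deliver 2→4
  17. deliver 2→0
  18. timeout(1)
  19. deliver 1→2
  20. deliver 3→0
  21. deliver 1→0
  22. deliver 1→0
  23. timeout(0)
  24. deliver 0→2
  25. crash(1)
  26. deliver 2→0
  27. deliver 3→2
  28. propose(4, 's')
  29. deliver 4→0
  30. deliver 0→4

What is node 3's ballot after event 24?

9

step 1 timeout(4): 4={cand,b=9,log=-}
step 2 deliver 4→2: 2={foll,b=9,log=-}
step 3 deliver 2→4: —
step 4 deliver 4→0: 0={foll,b=9,log=-}
step 5 deliver 0→4: 4={lead,b=9,log=-}
step 6 deliver 4→1: 1={foll,b=9,log=-}
step 7 deliver 1→4: —
step 8 propose(4,'s'): —
step 9 deliver 4→2: 2={foll,b=9,log=s}
step 10 deliver 2→4: —
step 11 deliver 4→0: 0={foll,b=9,log=s}
step 12 deliver 0→4: 4={lead,b=9,log=s}
step 13 deliver 1→0: —
step 14 deliver 4→3: 3={foll,b=9,log=-}
step 15 crash(3): 3={✗foll,b=9,log=-}
step 16 deliver 2→4: —
step 17 deliver 2→0: —
step 18 timeout(1): 1={cand,b=11,log=-}
step 19 deliver 1→2: 2={foll,b=11,log=s}
step 20 deliver 3→0: —
step 21 deliver 1→0: 0={foll,b=11,log=s}
step 22 deliver 1→0: —
step 23 timeout(0): 0={cand,b=15,log=s}
step 24 deliver 0→2: 2={foll,b=15,log=s}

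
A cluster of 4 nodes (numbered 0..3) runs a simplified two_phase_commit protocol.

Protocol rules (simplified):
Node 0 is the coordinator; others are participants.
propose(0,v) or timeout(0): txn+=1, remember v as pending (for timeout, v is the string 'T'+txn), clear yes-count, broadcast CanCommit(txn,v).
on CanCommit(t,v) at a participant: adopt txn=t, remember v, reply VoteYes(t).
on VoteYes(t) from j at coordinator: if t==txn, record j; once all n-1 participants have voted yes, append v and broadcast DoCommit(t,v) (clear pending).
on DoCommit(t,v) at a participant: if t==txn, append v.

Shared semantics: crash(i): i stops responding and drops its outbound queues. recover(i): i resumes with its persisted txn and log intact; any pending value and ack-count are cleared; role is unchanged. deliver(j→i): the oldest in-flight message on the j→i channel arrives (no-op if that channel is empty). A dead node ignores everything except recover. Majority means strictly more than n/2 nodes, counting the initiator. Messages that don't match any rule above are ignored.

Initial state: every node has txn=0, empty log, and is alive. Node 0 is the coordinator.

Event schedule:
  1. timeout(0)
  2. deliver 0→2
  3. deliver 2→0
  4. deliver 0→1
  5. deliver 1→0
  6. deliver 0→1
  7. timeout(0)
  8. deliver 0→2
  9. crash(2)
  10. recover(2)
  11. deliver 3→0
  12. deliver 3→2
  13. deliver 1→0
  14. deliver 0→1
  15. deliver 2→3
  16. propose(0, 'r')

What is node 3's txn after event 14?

1. timeout(0):  <0:coor t1 ->
2. deliver 0→2:  <2:part t1 ->
3. deliver 2→0:  nop
4. deliver 0→1:  <1:part t1 ->
5. deliver 1→0:  nop
6. deliver 0→1:  nop
7. timeout(0):  <0:coor t2 ->
8. deliver 0→2:  <2:part t2 ->
9. crash(2):  <2:✗part t2 ->
10. recover(2):  <2:part t2 ->
11. deliver 3→0:  nop
12. deliver 3→2:  nop
13. deliver 1→0:  nop
14. deliver 0→1:  <1:part t2 ->

0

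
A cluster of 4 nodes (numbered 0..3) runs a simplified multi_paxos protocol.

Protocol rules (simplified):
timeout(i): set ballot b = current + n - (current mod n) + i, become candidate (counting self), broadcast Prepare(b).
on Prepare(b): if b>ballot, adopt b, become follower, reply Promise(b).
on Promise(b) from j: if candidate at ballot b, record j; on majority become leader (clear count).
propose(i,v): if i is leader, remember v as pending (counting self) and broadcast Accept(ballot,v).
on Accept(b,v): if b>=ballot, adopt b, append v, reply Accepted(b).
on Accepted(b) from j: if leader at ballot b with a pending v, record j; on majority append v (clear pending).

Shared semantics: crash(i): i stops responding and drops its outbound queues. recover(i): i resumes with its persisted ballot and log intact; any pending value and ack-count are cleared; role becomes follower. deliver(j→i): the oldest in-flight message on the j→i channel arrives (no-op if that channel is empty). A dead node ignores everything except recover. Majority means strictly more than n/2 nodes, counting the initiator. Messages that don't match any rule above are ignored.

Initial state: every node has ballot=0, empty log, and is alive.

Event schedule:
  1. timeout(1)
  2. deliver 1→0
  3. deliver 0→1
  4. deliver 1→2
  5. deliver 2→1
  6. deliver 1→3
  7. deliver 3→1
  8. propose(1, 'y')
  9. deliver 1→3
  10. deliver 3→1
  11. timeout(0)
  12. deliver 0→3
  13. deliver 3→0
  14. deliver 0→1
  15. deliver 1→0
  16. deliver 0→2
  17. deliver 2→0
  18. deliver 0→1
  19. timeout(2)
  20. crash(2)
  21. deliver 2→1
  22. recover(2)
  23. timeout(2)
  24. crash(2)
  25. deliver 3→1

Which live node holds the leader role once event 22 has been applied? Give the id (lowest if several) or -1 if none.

0

[1] timeout(1) → N1(cand b5 [-])
[2] deliver 1→0 → N0(foll b5 [-])
[3] deliver 0→1 → ∅
[4] deliver 1→2 → N2(foll b5 [-])
[5] deliver 2→1 → N1(lead b5 [-])
[6] deliver 1→3 → N3(foll b5 [-])
[7] deliver 3→1 → ∅
[8] propose(1,'y') → ∅
[9] deliver 1→3 → N3(foll b5 [y])
[10] deliver 3→1 → ∅
[11] timeout(0) → N0(cand b8 [-])
[12] deliver 0→3 → N3(foll b8 [y])
[13] deliver 3→0 → ∅
[14] deliver 0→1 → N1(foll b8 [-])
[15] deliver 1→0 → ∅
[16] deliver 0→2 → N2(foll b8 [-])
[17] deliver 2→0 → N0(lead b8 [-])
[18] deliver 0→1 → ∅
[19] timeout(2) → N2(cand b14 [-])
[20] crash(2) → N2(✗cand b14 [-])
[21] deliver 2→1 → ∅
[22] recover(2) → N2(foll b14 [-])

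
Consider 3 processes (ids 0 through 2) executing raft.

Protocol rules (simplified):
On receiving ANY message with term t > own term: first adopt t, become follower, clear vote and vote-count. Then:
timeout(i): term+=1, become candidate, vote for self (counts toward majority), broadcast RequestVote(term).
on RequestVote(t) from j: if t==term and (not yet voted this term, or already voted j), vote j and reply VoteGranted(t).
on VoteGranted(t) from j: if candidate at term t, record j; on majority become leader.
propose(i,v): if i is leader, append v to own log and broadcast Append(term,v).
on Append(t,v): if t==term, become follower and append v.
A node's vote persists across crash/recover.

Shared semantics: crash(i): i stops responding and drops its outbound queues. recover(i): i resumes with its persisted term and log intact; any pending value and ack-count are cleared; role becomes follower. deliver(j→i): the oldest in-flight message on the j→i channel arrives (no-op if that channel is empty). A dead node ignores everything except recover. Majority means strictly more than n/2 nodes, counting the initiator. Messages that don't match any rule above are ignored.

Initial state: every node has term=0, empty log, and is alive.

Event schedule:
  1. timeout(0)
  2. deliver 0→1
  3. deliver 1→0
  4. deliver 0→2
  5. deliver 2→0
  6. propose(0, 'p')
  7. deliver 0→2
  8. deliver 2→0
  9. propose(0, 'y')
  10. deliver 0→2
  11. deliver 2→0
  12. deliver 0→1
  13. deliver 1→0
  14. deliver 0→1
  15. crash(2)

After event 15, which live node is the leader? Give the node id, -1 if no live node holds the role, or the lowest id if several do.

0

step 1 timeout(0): 0={cand,t=1,log=-}
step 2 deliver 0→1: 1={foll,t=1,log=-}
step 3 deliver 1→0: 0={lead,t=1,log=-}
step 4 deliver 0→2: 2={foll,t=1,log=-}
step 5 deliver 2→0: —
step 6 propose(0,'p'): 0={lead,t=1,log=p}
step 7 deliver 0→2: 2={foll,t=1,log=p}
step 8 deliver 2→0: —
step 9 propose(0,'y'): 0={lead,t=1,log=p,y}
step 10 deliver 0→2: 2={foll,t=1,log=p,y}
step 11 deliver 2→0: —
step 12 deliver 0→1: 1={foll,t=1,log=p}
step 13 deliver 1→0: —
step 14 deliver 0→1: 1={foll,t=1,log=p,y}
step 15 crash(2): 2={✗foll,t=1,log=p,y}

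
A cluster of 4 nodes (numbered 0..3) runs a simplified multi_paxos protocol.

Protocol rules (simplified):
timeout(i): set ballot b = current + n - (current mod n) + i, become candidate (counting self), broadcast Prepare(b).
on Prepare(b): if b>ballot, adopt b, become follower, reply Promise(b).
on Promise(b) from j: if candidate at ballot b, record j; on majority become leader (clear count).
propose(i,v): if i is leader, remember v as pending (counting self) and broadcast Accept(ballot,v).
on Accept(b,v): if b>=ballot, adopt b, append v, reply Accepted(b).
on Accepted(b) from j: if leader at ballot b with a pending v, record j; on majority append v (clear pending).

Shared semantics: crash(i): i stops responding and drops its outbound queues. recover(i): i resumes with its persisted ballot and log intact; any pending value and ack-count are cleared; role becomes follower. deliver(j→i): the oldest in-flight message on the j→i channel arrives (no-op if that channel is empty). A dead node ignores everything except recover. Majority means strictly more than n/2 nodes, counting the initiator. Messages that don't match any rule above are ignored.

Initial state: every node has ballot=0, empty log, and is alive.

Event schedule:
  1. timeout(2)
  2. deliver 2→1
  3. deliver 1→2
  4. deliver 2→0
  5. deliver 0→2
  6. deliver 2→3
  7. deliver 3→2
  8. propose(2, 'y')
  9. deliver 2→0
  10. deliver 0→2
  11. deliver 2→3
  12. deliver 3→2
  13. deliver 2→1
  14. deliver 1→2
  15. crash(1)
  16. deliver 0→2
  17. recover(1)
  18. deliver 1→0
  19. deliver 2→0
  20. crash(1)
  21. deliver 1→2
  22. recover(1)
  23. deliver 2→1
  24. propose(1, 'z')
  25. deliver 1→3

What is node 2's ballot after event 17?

6

after 1 — timeout(2): n2:cand/b6/[-]
after 2 — deliver 2→1: n1:foll/b6/[-]
after 3 — deliver 1→2: ·
after 4 — deliver 2→0: n0:foll/b6/[-]
after 5 — deliver 0→2: n2:lead/b6/[-]
after 6 — deliver 2→3: n3:foll/b6/[-]
after 7 — deliver 3→2: ·
after 8 — propose(2,'y'): ·
after 9 — deliver 2→0: n0:foll/b6/[y]
after 10 — deliver 0→2: ·
after 11 — deliver 2→3: n3:foll/b6/[y]
after 12 — deliver 3→2: n2:lead/b6/[y]
after 13 — deliver 2→1: n1:foll/b6/[y]
after 14 — deliver 1→2: ·
after 15 — crash(1): n1:✗foll/b6/[y]
after 16 — deliver 0→2: ·
after 17 — recover(1): n1:foll/b6/[y]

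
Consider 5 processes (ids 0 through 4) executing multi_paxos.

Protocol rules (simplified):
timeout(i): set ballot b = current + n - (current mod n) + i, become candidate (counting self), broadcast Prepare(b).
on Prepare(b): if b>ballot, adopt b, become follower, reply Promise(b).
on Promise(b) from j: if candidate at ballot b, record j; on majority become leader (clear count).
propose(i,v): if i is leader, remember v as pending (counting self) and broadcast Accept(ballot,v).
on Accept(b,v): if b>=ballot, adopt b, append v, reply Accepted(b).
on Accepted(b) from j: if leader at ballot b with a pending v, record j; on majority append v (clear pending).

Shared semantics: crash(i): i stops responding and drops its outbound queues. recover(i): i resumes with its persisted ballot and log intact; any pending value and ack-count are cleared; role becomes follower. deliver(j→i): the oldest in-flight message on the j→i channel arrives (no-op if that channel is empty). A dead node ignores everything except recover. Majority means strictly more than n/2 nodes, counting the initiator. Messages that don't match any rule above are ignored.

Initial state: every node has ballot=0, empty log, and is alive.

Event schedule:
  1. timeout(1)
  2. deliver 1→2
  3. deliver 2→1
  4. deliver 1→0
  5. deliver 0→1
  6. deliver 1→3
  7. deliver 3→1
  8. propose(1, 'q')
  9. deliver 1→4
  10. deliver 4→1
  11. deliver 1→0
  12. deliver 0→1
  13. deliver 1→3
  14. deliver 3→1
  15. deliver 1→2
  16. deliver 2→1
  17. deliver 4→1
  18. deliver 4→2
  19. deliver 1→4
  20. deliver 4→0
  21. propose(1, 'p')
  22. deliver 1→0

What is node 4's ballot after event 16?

after 1 — timeout(1): n1:cand/b6/[-]
after 2 — deliver 1→2: n2:foll/b6/[-]
after 3 — deliver 2→1: ·
after 4 — deliver 1→0: n0:foll/b6/[-]
after 5 — deliver 0→1: n1:lead/b6/[-]
after 6 — deliver 1→3: n3:foll/b6/[-]
after 7 — deliver 3→1: ·
after 8 — propose(1,'q'): ·
after 9 — deliver 1→4: n4:foll/b6/[-]
after 10 — deliver 4→1: ·
after 11 — deliver 1→0: n0:foll/b6/[q]
after 12 — deliver 0→1: ·
after 13 — deliver 1→3: n3:foll/b6/[q]
after 14 — deliver 3→1: n1:lead/b6/[q]
after 15 — deliver 1→2: n2:foll/b6/[q]
after 16 — deliver 2→1: ·

6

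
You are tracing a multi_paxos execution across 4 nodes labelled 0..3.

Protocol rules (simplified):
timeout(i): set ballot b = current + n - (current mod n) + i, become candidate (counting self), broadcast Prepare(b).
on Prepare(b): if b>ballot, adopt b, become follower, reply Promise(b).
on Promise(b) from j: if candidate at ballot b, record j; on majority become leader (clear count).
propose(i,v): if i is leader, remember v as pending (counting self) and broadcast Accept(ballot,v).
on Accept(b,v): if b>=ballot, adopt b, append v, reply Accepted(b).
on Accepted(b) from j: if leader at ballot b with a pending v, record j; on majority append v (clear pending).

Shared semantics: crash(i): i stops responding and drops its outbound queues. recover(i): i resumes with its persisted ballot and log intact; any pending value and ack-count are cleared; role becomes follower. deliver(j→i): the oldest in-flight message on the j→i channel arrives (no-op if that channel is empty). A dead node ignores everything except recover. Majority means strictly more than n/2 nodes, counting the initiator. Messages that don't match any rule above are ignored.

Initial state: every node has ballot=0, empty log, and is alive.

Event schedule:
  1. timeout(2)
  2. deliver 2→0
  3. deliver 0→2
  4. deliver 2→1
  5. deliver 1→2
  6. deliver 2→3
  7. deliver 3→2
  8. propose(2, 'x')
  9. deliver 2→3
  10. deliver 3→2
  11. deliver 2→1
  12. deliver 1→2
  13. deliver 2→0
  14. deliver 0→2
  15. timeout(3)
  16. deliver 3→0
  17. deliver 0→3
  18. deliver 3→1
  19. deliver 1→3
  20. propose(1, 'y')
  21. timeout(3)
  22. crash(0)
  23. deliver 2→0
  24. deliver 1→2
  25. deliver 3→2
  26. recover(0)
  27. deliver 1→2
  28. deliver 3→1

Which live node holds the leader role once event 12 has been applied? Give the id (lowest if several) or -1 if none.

step 1 timeout(2): 2={cand,b=6,log=-}
step 2 deliver 2→0: 0={foll,b=6,log=-}
step 3 deliver 0→2: —
step 4 deliver 2→1: 1={foll,b=6,log=-}
step 5 deliver 1→2: 2={lead,b=6,log=-}
step 6 deliver 2→3: 3={foll,b=6,log=-}
step 7 deliver 3→2: —
step 8 propose(2,'x'): —
step 9 deliver 2→3: 3={foll,b=6,log=x}
step 10 deliver 3→2: —
step 11 deliver 2→1: 1={foll,b=6,log=x}
step 12 deliver 1→2: 2={lead,b=6,log=x}

2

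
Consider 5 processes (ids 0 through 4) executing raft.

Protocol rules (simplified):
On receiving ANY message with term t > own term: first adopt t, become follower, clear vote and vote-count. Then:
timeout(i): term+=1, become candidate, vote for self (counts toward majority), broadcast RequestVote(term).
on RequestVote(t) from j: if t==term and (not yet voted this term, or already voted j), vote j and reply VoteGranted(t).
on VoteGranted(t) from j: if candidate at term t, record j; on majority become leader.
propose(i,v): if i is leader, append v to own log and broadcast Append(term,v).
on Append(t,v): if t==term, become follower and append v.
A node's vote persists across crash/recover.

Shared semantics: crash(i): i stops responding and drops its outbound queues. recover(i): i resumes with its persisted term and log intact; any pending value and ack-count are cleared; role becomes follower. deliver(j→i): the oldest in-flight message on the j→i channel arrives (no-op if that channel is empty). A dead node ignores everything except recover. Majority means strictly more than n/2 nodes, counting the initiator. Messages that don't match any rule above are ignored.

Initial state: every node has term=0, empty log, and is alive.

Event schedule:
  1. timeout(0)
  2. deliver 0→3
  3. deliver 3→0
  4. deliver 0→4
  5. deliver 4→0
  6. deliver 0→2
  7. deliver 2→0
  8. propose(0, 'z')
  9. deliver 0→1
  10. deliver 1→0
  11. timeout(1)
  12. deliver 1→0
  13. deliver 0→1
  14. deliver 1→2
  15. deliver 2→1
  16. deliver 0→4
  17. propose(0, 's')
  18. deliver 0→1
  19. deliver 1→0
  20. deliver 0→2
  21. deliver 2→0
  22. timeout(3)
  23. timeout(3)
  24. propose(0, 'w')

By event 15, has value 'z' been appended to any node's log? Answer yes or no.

yes

[1] timeout(0) → N0(cand t1 [-])
[2] deliver 0→3 → N3(foll t1 [-])
[3] deliver 3→0 → ∅
[4] deliver 0→4 → N4(foll t1 [-])
[5] deliver 4→0 → N0(lead t1 [-])
[6] deliver 0→2 → N2(foll t1 [-])
[7] deliver 2→0 → ∅
[8] propose(0,'z') → N0(lead t1 [z])
[9] deliver 0→1 → N1(foll t1 [-])
[10] deliver 1→0 → ∅
[11] timeout(1) → N1(cand t2 [-])
[12] deliver 1→0 → N0(foll t2 [z])
[13] deliver 0→1 → ∅
[14] deliver 1→2 → N2(foll t2 [-])
[15] deliver 2→1 → ∅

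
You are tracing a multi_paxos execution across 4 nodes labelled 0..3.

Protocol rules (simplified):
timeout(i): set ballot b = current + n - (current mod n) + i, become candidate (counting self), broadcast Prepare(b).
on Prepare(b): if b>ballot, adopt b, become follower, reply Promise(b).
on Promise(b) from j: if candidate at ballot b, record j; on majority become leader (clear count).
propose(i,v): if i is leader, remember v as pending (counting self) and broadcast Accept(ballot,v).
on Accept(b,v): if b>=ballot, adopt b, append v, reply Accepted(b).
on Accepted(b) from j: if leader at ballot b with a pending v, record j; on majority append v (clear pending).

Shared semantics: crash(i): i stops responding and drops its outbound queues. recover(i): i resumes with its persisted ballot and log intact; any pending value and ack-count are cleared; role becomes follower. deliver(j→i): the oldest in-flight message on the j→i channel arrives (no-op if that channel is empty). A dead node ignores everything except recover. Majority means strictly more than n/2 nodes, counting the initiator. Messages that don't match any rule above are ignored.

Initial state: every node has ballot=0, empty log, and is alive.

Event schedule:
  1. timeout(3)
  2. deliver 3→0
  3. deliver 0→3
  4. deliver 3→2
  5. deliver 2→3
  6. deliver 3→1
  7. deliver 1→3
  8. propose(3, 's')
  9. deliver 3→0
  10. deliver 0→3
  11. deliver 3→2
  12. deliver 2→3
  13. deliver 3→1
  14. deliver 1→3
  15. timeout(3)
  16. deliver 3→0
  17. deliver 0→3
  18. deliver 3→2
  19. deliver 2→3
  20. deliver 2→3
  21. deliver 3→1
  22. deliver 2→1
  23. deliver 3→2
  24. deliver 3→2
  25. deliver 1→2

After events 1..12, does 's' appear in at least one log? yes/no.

yes

e1 timeout(3): 3[cand,b=7,-]
e2 deliver 3→0: 0[foll,b=7,-]
e3 deliver 0→3: ·
e4 deliver 3→2: 2[foll,b=7,-]
e5 deliver 2→3: 3[lead,b=7,-]
e6 deliver 3→1: 1[foll,b=7,-]
e7 deliver 1→3: ·
e8 propose(3,'s'): ·
e9 deliver 3→0: 0[foll,b=7,s]
e10 deliver 0→3: ·
e11 deliver 3→2: 2[foll,b=7,s]
e12 deliver 2→3: 3[lead,b=7,s]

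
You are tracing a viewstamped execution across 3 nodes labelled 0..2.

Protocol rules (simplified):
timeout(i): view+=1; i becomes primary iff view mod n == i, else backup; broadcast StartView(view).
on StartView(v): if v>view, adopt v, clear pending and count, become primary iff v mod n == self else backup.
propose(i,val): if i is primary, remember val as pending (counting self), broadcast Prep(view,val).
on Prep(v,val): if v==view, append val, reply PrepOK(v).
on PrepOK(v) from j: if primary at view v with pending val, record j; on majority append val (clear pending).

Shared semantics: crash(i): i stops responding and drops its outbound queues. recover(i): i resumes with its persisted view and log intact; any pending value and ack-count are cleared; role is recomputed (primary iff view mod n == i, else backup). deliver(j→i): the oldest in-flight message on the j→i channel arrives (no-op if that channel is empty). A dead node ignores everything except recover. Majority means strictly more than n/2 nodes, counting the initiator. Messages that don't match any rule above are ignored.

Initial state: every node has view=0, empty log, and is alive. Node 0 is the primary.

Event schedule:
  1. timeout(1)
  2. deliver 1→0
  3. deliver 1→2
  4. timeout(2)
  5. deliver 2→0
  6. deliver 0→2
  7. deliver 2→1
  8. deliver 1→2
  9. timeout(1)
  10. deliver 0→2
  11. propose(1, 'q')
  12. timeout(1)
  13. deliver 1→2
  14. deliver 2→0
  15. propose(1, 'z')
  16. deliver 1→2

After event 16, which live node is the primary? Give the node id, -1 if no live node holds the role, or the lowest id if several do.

1

e1 timeout(1): 1[prim,v=1,-]
e2 deliver 1→0: 0[back,v=1,-]
e3 deliver 1→2: 2[back,v=1,-]
e4 timeout(2): 2[prim,v=2,-]
e5 deliver 2→0: 0[back,v=2,-]
e6 deliver 0→2: ·
e7 deliver 2→1: 1[back,v=2,-]
e8 deliver 1→2: ·
e9 timeout(1): 1[back,v=3,-]
e10 deliver 0→2: ·
e11 propose(1,'q'): ·
e12 timeout(1): 1[prim,v=4,-]
e13 deliver 1→2: 2[back,v=3,-]
e14 deliver 2→0: ·
e15 propose(1,'z'): ·
e16 deliver 1→2: 2[back,v=4,-]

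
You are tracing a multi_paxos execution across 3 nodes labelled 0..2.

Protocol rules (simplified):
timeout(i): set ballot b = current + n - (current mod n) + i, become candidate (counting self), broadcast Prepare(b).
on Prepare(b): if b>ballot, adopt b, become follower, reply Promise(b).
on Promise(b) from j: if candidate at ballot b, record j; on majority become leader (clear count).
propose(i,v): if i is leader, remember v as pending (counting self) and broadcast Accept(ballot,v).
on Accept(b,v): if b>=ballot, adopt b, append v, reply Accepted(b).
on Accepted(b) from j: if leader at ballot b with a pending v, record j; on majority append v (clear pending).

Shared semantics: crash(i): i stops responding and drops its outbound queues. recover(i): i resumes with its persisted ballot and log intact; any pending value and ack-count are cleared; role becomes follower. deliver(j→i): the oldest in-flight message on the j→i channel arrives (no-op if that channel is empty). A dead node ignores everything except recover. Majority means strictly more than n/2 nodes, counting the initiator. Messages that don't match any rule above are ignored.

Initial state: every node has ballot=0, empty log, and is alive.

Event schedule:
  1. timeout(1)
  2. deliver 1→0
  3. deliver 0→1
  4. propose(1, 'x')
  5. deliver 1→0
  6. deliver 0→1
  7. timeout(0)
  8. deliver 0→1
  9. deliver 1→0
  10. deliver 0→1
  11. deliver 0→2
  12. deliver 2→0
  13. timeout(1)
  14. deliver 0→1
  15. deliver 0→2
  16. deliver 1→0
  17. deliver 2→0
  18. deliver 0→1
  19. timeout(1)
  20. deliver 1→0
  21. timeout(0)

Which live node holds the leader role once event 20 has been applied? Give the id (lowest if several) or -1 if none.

after 1 — timeout(1): n1:cand/b4/[-]
after 2 — deliver 1→0: n0:foll/b4/[-]
after 3 — deliver 0→1: n1:lead/b4/[-]
after 4 — propose(1,'x'): ·
after 5 — deliver 1→0: n0:foll/b4/[x]
after 6 — deliver 0→1: n1:lead/b4/[x]
after 7 — timeout(0): n0:cand/b6/[x]
after 8 — deliver 0→1: n1:foll/b6/[x]
after 9 — deliver 1→0: n0:lead/b6/[x]
after 10 — deliver 0→1: ·
after 11 — deliver 0→2: n2:foll/b6/[-]
after 12 — deliver 2→0: ·
after 13 — timeout(1): n1:cand/b10/[x]
after 14 — deliver 0→1: ·
after 15 — deliver 0→2: ·
after 16 — deliver 1→0: n0:foll/b10/[x]
after 17 — deliver 2→0: ·
after 18 — deliver 0→1: n1:lead/b10/[x]
after 19 — timeout(1): n1:cand/b13/[x]
after 20 — deliver 1→0: n0:foll/b13/[x]

-1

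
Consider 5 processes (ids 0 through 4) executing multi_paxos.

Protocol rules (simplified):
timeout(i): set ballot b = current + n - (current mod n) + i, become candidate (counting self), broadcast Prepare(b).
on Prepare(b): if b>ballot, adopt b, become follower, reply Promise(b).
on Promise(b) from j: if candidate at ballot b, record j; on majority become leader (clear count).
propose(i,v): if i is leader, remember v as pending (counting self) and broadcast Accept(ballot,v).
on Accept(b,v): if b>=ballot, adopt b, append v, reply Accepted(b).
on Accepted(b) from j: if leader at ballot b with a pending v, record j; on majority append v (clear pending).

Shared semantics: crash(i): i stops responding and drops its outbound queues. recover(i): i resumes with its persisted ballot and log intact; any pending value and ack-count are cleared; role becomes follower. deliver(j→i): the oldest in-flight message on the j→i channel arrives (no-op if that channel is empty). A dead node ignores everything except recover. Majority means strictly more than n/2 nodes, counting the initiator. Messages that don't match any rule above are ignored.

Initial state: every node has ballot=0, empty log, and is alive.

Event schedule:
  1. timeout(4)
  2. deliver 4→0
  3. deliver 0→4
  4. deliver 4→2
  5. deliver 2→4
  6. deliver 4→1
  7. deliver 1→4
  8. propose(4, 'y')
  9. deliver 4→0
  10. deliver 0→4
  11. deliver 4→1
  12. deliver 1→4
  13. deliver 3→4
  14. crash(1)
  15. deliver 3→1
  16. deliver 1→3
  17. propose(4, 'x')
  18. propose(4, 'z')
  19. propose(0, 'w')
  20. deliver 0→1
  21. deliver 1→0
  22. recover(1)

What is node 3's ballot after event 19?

after 1 — timeout(4): n4:cand/b9/[-]
after 2 — deliver 4→0: n0:foll/b9/[-]
after 3 — deliver 0→4: ·
after 4 — deliver 4→2: n2:foll/b9/[-]
after 5 — deliver 2→4: n4:lead/b9/[-]
after 6 — deliver 4→1: n1:foll/b9/[-]
after 7 — deliver 1→4: ·
after 8 — propose(4,'y'): ·
after 9 — deliver 4→0: n0:foll/b9/[y]
after 10 — deliver 0→4: ·
after 11 — deliver 4→1: n1:foll/b9/[y]
after 12 — deliver 1→4: n4:lead/b9/[y]
after 13 — deliver 3→4: ·
after 14 — crash(1): n1:✗foll/b9/[y]
after 15 — deliver 3→1: ·
after 16 — deliver 1→3: ·
after 17 — propose(4,'x'): ·
after 18 — propose(4,'z'): ·
after 19 — propose(0,'w'): ·

0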